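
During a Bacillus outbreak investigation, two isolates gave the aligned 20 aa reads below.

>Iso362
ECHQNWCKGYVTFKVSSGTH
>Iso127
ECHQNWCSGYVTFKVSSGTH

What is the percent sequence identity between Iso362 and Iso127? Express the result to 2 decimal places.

The sequences differ at position 8 (K/S).
19 of the 20 sites match, so the percent identity is 19/20 × 100 = 95.00%.

95.00%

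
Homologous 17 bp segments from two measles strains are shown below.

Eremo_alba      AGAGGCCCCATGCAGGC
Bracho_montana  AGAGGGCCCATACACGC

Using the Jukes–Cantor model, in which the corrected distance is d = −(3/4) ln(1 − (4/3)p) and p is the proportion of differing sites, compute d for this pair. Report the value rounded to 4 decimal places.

The sequences differ at positions 6 (C/G), 12 (G/A), 15 (G/C).
p = 3/17 = 0.176471.
d = −0.75 · ln(1 − (4/3)·0.176471) = −0.75 · ln(0.764705) = −0.75 · (-0.268265) = 0.2012.

0.2012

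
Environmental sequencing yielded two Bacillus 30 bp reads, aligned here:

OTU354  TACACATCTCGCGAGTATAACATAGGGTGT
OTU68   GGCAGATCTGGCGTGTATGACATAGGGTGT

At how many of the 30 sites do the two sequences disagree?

6

The sequences differ at positions 1 (T/G), 2 (A/G), 5 (C/G), 10 (C/G), 14 (A/T), 19 (A/G).
That gives 6 mismatches out of 30 aligned sites, so the Hamming distance is 6.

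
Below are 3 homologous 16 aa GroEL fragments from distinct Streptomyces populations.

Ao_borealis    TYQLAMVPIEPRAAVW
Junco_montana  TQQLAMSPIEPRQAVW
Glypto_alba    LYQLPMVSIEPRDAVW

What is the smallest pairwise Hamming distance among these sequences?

3

Pairwise Hamming distances:
  Ao_borealis vs Junco_montana: 3
  Ao_borealis vs Glypto_alba: 4
  Junco_montana vs Glypto_alba: 6
The smallest is 3, between Ao_borealis and Junco_montana.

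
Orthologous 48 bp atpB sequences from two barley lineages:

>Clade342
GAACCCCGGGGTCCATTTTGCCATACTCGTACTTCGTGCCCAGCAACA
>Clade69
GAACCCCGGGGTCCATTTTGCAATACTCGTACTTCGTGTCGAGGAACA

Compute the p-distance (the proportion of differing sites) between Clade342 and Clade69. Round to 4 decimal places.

Mismatches occur at site 22 (C↔A), site 39 (C↔T), site 41 (C↔G), site 44 (C↔G).
There are 4 differences over 48 sites, so p = 4/48 = 0.0833.

0.0833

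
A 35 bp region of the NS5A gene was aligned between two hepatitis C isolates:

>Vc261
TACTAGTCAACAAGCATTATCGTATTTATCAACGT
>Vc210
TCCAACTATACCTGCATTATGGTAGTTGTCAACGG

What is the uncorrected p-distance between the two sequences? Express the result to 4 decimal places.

The sequences differ at positions 2 (A/C), 4 (T/A), 6 (G/C), 8 (C/A), 9 (A/T), 12 (A/C), 13 (A/T), 21 (C/G), 25 (T/G), 28 (A/G), 35 (T/G).
There are 11 differences over 35 sites, so p = 11/35 = 0.3143.

0.3143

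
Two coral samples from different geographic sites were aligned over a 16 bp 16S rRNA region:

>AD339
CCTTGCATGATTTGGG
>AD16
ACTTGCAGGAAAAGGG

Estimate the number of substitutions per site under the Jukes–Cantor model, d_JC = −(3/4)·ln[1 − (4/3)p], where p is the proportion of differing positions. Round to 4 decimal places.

The sequences differ at positions 1 (C/A), 8 (T/G), 11 (T/A), 12 (T/A), 13 (T/A).
p = 5/16 = 0.312500.
d = −0.75 · ln(1 − (4/3)·0.312500) = −0.75 · ln(0.583333) = −0.75 · (-0.538997) = 0.4042.

0.4042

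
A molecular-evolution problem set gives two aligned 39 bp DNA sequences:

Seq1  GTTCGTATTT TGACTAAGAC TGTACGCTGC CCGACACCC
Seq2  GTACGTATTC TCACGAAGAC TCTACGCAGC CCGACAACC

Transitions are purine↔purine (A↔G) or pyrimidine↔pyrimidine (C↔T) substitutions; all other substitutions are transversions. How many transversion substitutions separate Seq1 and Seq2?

The sequences differ at positions 3 (T/A, transversion), 10 (T/C, transition), 12 (G/C, transversion), 15 (T/G, transversion), 22 (G/C, transversion), 28 (T/A, transversion), 37 (C/A, transversion).
Of the 7 differences, 1 transition and 6 transversions, so the answer is 6.

6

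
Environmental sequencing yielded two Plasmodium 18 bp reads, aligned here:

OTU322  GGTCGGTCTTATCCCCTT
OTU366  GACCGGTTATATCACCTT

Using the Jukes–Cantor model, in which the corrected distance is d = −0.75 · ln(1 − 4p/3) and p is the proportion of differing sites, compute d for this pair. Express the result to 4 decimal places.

The sequences differ at positions 2 (G/A), 3 (T/C), 8 (C/T), 9 (T/A), 14 (C/A).
p = 5/18 = 0.277778.
d = −0.75 · ln(1 − (4/3)·0.277778) = −0.75 · ln(0.629629) = −0.75 · (-0.462625) = 0.3470.

0.3470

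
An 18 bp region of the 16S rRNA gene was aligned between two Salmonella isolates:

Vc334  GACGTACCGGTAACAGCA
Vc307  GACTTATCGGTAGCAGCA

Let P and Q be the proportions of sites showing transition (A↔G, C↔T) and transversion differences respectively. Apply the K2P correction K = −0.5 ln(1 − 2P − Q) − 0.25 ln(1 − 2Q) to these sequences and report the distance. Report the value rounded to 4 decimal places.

0.1922

Mismatches occur at site 4 (G/T, transversion), site 7 (C/T, transition), site 13 (A/G, transition).
Of the 3 differences, 2 transitions and 1 transversion over 18 sites: P = 2/18 = 0.111111, Q = 1/18 = 0.055556.
d = −0.5·ln(0.722222) − 0.25·ln(0.888888) = −0.5·(-0.325423) − 0.25·(-0.117784) = 0.1922.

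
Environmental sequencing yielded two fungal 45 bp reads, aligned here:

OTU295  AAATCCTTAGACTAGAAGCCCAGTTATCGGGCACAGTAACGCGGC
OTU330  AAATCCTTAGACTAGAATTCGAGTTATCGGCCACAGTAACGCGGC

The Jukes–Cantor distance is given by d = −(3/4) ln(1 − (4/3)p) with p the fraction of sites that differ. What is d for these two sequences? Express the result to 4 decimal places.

0.0946

The sequences differ at positions 18 (G/T), 19 (C/T), 21 (C/G), 31 (G/C).
p = 4/45 = 0.088889.
d = −0.75 · ln(1 − (4/3)·0.088889) = −0.75 · ln(0.881481) = −0.75 · (-0.126152) = 0.0946.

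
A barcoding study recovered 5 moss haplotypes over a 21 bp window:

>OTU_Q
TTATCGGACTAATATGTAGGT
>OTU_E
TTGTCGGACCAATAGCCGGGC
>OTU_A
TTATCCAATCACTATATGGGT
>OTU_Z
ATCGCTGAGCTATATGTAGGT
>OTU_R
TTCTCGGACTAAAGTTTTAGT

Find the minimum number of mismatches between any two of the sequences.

Pairwise Hamming distances:
  OTU_Q vs OTU_E: 7
  OTU_Q vs OTU_A: 7
  OTU_Q vs OTU_Z: 7
  OTU_Q vs OTU_R: 6
  OTU_E vs OTU_A: 9
  OTU_E vs OTU_Z: 11
  OTU_E vs OTU_R: 10
  OTU_A vs OTU_Z: 10
  OTU_A vs OTU_R: 11
  OTU_Z vs OTU_R: 11
The smallest is 6, between OTU_Q and OTU_R.

6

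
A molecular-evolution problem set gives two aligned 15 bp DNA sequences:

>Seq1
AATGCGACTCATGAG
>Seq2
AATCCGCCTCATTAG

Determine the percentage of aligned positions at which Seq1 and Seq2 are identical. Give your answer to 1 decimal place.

Differing sites — 4:G/C; 7:A/C; 13:G/T.
12 of the 15 sites match, so the percent identity is 12/15 × 100 = 80.0%.

80.0%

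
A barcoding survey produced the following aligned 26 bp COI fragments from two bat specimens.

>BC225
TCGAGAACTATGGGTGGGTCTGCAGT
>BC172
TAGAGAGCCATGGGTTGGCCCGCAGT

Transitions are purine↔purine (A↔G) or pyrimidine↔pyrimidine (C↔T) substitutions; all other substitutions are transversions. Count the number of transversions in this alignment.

Mismatches occur at site 2 (C/A, transversion), site 7 (A/G, transition), site 9 (T/C, transition), site 16 (G/T, transversion), site 19 (T/C, transition), site 21 (T/C, transition).
Of the 6 differences, 4 transitions and 2 transversions, so the answer is 2.

2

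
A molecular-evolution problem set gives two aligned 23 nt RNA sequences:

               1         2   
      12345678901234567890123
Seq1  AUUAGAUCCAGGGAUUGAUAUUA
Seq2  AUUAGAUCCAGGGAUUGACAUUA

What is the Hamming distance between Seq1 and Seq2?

The sequences differ at position 19 (U/C).
That gives 1 mismatch out of 23 aligned sites, so the Hamming distance is 1.

1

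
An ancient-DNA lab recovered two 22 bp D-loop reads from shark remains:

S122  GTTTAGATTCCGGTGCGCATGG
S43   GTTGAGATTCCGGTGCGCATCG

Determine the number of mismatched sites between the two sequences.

2

Differing sites — 4:T/G; 21:G/C.
That gives 2 mismatches out of 22 aligned sites, so the Hamming distance is 2.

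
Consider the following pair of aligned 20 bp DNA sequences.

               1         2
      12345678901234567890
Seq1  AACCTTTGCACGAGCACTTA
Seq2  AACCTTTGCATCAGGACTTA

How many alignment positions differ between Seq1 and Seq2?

Mismatches occur at site 11 (C→T), site 12 (G→C), site 15 (C→G).
That gives 3 mismatches out of 20 aligned sites, so the Hamming distance is 3.

3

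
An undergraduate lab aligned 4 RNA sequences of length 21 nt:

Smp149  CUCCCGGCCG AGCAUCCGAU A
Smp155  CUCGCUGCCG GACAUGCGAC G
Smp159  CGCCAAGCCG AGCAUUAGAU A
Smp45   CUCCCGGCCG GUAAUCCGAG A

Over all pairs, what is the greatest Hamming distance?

10

Pairwise Hamming distances:
  Smp149 vs Smp155: 7
  Smp149 vs Smp159: 5
  Smp149 vs Smp45: 4
  Smp155 vs Smp159: 10
  Smp155 vs Smp45: 7
  Smp159 vs Smp45: 9
The largest is 10, between Smp155 and Smp159.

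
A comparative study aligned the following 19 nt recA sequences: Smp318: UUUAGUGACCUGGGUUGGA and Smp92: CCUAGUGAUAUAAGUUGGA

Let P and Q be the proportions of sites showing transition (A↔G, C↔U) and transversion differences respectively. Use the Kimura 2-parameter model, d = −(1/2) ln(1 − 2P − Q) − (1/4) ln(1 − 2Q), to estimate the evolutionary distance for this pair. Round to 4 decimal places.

0.4603

Differing sites — 1:U/C (Ti); 2:U/C (Ti); 9:C/U (Ti); 10:C/A (Tv); 12:G/A (Ti); 13:G/A (Ti).
Of the 6 differences, 5 transitions and 1 transversion over 19 sites: P = 5/19 = 0.263158, Q = 1/19 = 0.052632.
d = −0.5·ln(0.421052) − 0.25·ln(0.894736) = −0.5·(-0.864999) − 0.25·(-0.111227) = 0.4603.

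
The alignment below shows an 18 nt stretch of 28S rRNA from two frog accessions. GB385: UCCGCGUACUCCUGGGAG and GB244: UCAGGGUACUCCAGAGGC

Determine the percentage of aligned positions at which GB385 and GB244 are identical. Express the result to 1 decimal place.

Differing sites — 3:C/A; 5:C/G; 13:U/A; 15:G/A; 17:A/G; 18:G/C.
12 of the 18 sites match, so the percent identity is 12/18 × 100 = 66.7%.

66.7%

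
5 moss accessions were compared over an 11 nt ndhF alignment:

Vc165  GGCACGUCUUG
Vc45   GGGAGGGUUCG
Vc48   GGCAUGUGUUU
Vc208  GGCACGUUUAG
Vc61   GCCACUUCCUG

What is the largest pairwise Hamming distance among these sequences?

Pairwise Hamming distances:
  Vc165 vs Vc45: 5
  Vc165 vs Vc48: 3
  Vc165 vs Vc208: 2
  Vc165 vs Vc61: 3
  Vc45 vs Vc48: 6
  Vc45 vs Vc208: 4
  Vc45 vs Vc61: 8
  Vc48 vs Vc208: 4
  Vc48 vs Vc61: 6
  Vc208 vs Vc61: 5
The largest is 8, between Vc45 and Vc61.

8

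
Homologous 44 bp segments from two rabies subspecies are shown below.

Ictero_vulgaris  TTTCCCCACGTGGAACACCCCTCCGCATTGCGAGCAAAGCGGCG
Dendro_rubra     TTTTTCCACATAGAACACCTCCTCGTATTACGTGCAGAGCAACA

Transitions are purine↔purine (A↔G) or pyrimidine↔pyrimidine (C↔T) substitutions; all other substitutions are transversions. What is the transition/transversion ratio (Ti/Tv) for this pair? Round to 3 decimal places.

The sequences differ at positions 4 (C/T, transition), 5 (C/T, transition), 10 (G/A, transition), 12 (G/A, transition), 20 (C/T, transition), 22 (T/C, transition), 23 (C/T, transition), 26 (C/T, transition), 30 (G/A, transition), 33 (A/T, transversion), 37 (A/G, transition), 41 (G/A, transition), 42 (G/A, transition), 44 (G/A, transition).
Of the 14 differences, 13 transitions and 1 transversion, so Ti/Tv = 13/1 = 13.000.

13.000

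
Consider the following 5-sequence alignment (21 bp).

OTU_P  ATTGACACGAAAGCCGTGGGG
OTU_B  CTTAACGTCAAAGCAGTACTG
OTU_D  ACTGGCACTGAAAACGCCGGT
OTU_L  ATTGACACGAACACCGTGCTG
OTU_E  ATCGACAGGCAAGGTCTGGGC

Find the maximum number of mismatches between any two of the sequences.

16

Pairwise Hamming distances:
  OTU_P vs OTU_B: 9
  OTU_P vs OTU_D: 9
  OTU_P vs OTU_L: 4
  OTU_P vs OTU_E: 7
  OTU_B vs OTU_D: 16
  OTU_B vs OTU_L: 9
  OTU_B vs OTU_E: 14
  OTU_D vs OTU_L: 11
  OTU_D vs OTU_E: 13
  OTU_L vs OTU_E: 11
The largest is 16, between OTU_B and OTU_D.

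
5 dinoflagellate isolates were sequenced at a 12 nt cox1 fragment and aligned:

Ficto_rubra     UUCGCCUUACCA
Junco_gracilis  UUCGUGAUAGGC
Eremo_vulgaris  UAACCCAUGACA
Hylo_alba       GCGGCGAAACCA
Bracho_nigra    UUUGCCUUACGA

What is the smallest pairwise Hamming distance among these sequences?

Pairwise Hamming distances:
  Ficto_rubra vs Junco_gracilis: 6
  Ficto_rubra vs Eremo_vulgaris: 6
  Ficto_rubra vs Hylo_alba: 6
  Ficto_rubra vs Bracho_nigra: 2
  Junco_gracilis vs Eremo_vulgaris: 9
  Junco_gracilis vs Hylo_alba: 8
  Junco_gracilis vs Bracho_nigra: 6
  Eremo_vulgaris vs Hylo_alba: 8
  Eremo_vulgaris vs Bracho_nigra: 7
  Hylo_alba vs Bracho_nigra: 7
The smallest is 2, between Ficto_rubra and Bracho_nigra.

2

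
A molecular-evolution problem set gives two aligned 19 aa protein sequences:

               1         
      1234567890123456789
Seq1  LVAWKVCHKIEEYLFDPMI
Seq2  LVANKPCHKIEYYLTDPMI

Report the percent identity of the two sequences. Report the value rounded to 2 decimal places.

The sequences differ at positions 4 (W/N), 6 (V/P), 12 (E/Y), 15 (F/T).
15 of the 19 sites match, so the percent identity is 15/19 × 100 = 78.95%.

78.95%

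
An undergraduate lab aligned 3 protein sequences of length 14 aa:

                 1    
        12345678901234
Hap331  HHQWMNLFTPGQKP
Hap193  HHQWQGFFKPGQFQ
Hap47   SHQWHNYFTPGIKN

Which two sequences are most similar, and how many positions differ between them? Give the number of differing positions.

Pairwise Hamming distances:
  Hap331 vs Hap193: 6
  Hap331 vs Hap47: 5
  Hap193 vs Hap47: 8
The smallest is 5, between Hap331 and Hap47.

5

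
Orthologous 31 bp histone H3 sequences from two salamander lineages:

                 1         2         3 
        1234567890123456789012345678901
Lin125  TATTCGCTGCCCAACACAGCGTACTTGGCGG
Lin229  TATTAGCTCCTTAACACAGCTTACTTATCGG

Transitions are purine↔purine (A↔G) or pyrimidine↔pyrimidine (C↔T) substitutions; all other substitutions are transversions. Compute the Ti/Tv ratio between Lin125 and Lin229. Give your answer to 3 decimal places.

The sequences differ at positions 5 (C/A, transversion), 9 (G/C, transversion), 11 (C/T, transition), 12 (C/T, transition), 21 (G/T, transversion), 27 (G/A, transition), 28 (G/T, transversion).
Of the 7 differences, 3 transitions and 4 transversions, so Ti/Tv = 3/4 = 0.750.

0.750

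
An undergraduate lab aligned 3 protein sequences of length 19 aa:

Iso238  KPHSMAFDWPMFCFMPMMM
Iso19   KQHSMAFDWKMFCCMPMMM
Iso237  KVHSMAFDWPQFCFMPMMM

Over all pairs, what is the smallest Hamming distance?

Pairwise Hamming distances:
  Iso238 vs Iso19: 3
  Iso238 vs Iso237: 2
  Iso19 vs Iso237: 4
The smallest is 2, between Iso238 and Iso237.

2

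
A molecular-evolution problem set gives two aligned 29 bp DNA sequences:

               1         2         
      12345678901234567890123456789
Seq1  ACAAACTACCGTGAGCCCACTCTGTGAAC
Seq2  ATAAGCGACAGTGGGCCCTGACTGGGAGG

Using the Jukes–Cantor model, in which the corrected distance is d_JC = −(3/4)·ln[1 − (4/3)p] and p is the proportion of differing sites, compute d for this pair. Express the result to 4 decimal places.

Differing sites — 2:C/T; 5:A/G; 7:T/G; 10:C/A; 14:A/G; 19:A/T; 20:C/G; 21:T/A; 25:T/G; 28:A/G; 29:C/G.
p = 11/29 = 0.379310.
d = −0.75 · ln(1 − (4/3)·0.379310) = −0.75 · ln(0.494253) = −0.75 · (-0.704708) = 0.5285.

0.5285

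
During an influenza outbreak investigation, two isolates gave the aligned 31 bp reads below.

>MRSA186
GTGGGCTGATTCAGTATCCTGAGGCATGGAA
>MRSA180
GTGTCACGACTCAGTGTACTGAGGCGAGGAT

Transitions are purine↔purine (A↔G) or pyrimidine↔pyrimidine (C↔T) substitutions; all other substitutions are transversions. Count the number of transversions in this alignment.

The sequences differ at positions 4 (G/T, transversion), 5 (G/C, transversion), 6 (C/A, transversion), 7 (T/C, transition), 10 (T/C, transition), 16 (A/G, transition), 18 (C/A, transversion), 26 (A/G, transition), 27 (T/A, transversion), 31 (A/T, transversion).
Of the 10 differences, 4 transitions and 6 transversions, so the answer is 6.

6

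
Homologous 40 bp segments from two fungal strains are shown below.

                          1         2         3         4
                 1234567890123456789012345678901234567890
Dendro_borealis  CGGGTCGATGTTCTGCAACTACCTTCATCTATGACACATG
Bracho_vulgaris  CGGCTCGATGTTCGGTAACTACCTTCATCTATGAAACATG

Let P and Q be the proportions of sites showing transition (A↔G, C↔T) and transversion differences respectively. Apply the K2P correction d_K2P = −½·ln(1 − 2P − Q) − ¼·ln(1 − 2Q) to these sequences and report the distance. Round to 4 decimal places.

Mismatches occur at site 4 (G↔C, transversion), site 14 (T↔G, transversion), site 16 (C↔T, transition), site 35 (C↔A, transversion).
Of the 4 differences, 1 transition and 3 transversions over 40 sites: P = 1/40 = 0.025000, Q = 3/40 = 0.075000.
d = −0.5·ln(0.875000) − 0.25·ln(0.850000) = −0.5·(-0.133531) − 0.25·(-0.162519) = 0.1074.

0.1074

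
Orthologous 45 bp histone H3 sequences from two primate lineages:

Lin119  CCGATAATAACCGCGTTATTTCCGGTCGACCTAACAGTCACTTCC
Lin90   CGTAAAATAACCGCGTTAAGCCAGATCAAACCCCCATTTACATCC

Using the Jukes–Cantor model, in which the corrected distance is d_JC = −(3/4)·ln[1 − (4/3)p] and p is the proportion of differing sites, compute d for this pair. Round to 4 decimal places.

0.4819

Mismatches occur at site 2 (C→G), site 3 (G→T), site 5 (T→A), site 19 (T→A), site 20 (T→G), site 21 (T→C), site 23 (C→A), site 25 (G→A), site 28 (G→A), site 30 (C→A), site 32 (T→C), site 33 (A→C), site 34 (A→C), site 37 (G→T), site 39 (C→T), site 42 (T→A).
p = 16/45 = 0.355556.
d = −0.75 · ln(1 − (4/3)·0.355556) = −0.75 · ln(0.525925) = −0.75 · (-0.642597) = 0.4819.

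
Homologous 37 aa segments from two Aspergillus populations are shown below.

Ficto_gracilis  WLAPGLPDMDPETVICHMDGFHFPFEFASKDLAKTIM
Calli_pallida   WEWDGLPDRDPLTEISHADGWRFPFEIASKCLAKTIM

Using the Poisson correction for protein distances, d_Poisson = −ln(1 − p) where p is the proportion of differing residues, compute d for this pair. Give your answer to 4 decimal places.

The sequences differ at positions 2 (L/E), 3 (A/W), 4 (P/D), 9 (M/R), 12 (E/L), 14 (V/E), 16 (C/S), 18 (M/A), 21 (F/W), 22 (H/R), 27 (F/I), 31 (D/C).
p = 12/37 = 0.324324.
d = −ln(1 − 0.324324) = −ln(0.675676) = 0.3920.

0.3920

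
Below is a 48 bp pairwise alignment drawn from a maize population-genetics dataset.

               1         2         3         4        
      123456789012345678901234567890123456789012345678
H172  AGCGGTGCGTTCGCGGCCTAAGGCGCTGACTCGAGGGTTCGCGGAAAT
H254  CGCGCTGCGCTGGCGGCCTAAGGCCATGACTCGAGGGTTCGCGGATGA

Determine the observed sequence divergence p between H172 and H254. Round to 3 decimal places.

0.188

The sequences differ at positions 1 (A/C), 5 (G/C), 10 (T/C), 12 (C/G), 25 (G/C), 26 (C/A), 46 (A/T), 47 (A/G), 48 (T/A).
There are 9 differences over 48 sites, so p = 9/48 = 0.188.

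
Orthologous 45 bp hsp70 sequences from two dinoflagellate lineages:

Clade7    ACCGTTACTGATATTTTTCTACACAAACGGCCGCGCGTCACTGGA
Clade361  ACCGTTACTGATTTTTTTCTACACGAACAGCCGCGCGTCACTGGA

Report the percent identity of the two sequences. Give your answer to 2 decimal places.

93.33%

The sequences differ at positions 13 (A/T), 25 (A/G), 29 (G/A).
42 of the 45 sites match, so the percent identity is 42/45 × 100 = 93.33%.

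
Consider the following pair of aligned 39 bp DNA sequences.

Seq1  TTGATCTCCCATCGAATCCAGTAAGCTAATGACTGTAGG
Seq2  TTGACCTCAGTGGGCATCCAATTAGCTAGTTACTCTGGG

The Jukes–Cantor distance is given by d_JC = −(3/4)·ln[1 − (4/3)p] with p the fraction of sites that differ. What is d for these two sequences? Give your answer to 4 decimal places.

The sequences differ at positions 5 (T/C), 9 (C/A), 10 (C/G), 11 (A/T), 12 (T/G), 13 (C/G), 15 (A/C), 21 (G/A), 23 (A/T), 29 (A/G), 31 (G/T), 35 (G/C), 37 (A/G).
p = 13/39 = 0.333333.
d = −0.75 · ln(1 − (4/3)·0.333333) = −0.75 · ln(0.555556) = −0.75 · (-0.587786) = 0.4408.

0.4408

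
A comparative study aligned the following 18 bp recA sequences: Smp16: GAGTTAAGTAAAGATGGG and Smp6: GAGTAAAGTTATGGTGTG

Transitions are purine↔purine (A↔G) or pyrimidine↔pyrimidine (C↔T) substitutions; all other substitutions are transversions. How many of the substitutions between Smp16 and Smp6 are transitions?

The sequences differ at positions 5 (T/A, transversion), 10 (A/T, transversion), 12 (A/T, transversion), 14 (A/G, transition), 17 (G/T, transversion).
Of the 5 differences, 1 transition and 4 transversions, so the answer is 1.

1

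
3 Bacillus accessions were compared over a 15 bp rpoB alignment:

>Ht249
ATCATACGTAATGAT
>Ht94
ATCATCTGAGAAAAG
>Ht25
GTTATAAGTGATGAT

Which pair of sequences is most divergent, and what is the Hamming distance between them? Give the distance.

8

Pairwise Hamming distances:
  Ht249 vs Ht94: 7
  Ht249 vs Ht25: 4
  Ht94 vs Ht25: 8
The largest is 8, between Ht94 and Ht25.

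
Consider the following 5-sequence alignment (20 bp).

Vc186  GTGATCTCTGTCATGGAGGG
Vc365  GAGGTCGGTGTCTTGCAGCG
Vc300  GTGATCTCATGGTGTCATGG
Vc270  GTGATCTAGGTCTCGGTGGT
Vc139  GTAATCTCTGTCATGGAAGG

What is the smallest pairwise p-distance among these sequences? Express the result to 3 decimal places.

0.100

Pairwise Hamming distances:
  Vc186 vs Vc365: 7
  Vc186 vs Vc300: 9
  Vc186 vs Vc270: 6
  Vc186 vs Vc139: 2
  Vc365 vs Vc300: 12
  Vc365 vs Vc270: 10
  Vc365 vs Vc139: 9
  Vc300 vs Vc270: 11
  Vc300 vs Vc139: 10
  Vc270 vs Vc139: 8
The smallest is 2 mismatches, between Vc186 and Vc139; p = 2/20 = 0.100.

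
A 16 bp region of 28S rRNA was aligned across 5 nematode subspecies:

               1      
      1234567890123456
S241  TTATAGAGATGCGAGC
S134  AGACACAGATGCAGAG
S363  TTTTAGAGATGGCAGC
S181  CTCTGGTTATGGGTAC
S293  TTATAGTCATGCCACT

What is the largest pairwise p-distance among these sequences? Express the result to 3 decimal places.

0.750

Pairwise Hamming distances:
  S241 vs S134: 8
  S241 vs S363: 3
  S241 vs S181: 8
  S241 vs S293: 5
  S134 vs S363: 10
  S134 vs S181: 12
  S134 vs S293: 10
  S363 vs S181: 8
  S363 vs S293: 6
  S181 vs S293: 9
The largest is 12 mismatches, between S134 and S181; p = 12/16 = 0.750.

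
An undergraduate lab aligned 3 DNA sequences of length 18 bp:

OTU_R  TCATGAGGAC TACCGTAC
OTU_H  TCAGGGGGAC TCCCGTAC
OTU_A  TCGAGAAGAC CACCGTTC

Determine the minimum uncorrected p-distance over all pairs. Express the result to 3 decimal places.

0.167

Pairwise Hamming distances:
  OTU_R vs OTU_H: 3
  OTU_R vs OTU_A: 5
  OTU_H vs OTU_A: 7
The smallest is 3 mismatches, between OTU_R and OTU_H; p = 3/18 = 0.167.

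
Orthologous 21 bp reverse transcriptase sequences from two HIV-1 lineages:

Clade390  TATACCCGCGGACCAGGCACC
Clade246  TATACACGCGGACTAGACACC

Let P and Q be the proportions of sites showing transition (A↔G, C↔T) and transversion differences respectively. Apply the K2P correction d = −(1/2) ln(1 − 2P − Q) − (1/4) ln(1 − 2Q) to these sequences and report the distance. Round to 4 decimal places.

The sequences differ at positions 6 (C/A, transversion), 14 (C/T, transition), 17 (G/A, transition).
Of the 3 differences, 2 transitions and 1 transversion over 21 sites: P = 2/21 = 0.095238, Q = 1/21 = 0.047619.
d = −0.5·ln(0.761905) − 0.25·ln(0.904762) = −0.5·(-0.271933) − 0.25·(-0.100083) = 0.1610.

0.1610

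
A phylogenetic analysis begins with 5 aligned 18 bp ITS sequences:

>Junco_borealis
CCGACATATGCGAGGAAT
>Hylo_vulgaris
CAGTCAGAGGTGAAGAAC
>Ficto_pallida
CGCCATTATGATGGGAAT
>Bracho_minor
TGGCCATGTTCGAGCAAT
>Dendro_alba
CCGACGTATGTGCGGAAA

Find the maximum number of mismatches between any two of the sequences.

12

Pairwise Hamming distances:
  Junco_borealis vs Hylo_vulgaris: 7
  Junco_borealis vs Ficto_pallida: 8
  Junco_borealis vs Bracho_minor: 6
  Junco_borealis vs Dendro_alba: 4
  Hylo_vulgaris vs Ficto_pallida: 12
  Hylo_vulgaris vs Bracho_minor: 11
  Hylo_vulgaris vs Dendro_alba: 8
  Ficto_pallida vs Bracho_minor: 10
  Ficto_pallida vs Dendro_alba: 9
  Bracho_minor vs Dendro_alba: 10
The largest is 12, between Hylo_vulgaris and Ficto_pallida.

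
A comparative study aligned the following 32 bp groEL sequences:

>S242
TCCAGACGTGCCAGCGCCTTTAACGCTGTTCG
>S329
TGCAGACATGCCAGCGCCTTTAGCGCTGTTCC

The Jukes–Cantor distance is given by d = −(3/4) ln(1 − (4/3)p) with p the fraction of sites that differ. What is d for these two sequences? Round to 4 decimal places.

Mismatches occur at site 2 (C→G), site 8 (G→A), site 23 (A→G), site 32 (G→C).
p = 4/32 = 0.125000.
d = −0.75 · ln(1 − (4/3)·0.125000) = −0.75 · ln(0.833333) = −0.75 · (-0.182322) = 0.1367.

0.1367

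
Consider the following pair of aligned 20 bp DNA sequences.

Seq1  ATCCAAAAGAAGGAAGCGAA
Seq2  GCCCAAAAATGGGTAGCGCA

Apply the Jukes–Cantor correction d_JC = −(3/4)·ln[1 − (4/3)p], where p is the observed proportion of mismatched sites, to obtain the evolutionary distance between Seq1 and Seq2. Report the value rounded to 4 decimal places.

Differing sites — 1:A/G; 2:T/C; 9:G/A; 10:A/T; 11:A/G; 14:A/T; 19:A/C.
p = 7/20 = 0.350000.
d = −0.75 · ln(1 − (4/3)·0.350000) = −0.75 · ln(0.533333) = −0.75 · (-0.628609) = 0.4715.

0.4715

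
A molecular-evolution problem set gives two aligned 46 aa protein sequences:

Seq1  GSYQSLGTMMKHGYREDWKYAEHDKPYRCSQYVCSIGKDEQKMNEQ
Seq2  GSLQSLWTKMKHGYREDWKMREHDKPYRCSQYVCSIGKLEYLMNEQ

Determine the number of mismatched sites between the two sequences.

Mismatches occur at site 3 (Y/L), site 7 (G/W), site 9 (M/K), site 20 (Y/M), site 21 (A/R), site 39 (D/L), site 41 (Q/Y), site 42 (K/L).
That gives 8 mismatches out of 46 aligned sites, so the Hamming distance is 8.

8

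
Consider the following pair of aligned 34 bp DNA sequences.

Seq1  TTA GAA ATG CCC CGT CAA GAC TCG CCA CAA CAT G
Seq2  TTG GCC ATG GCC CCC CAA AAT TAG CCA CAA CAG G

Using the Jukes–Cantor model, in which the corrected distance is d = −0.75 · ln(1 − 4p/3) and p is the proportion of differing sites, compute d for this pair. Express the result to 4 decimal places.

0.3734

Mismatches occur at site 3 (A/G), site 5 (A/C), site 6 (A/C), site 10 (C/G), site 14 (G/C), site 15 (T/C), site 19 (G/A), site 21 (C/T), site 23 (C/A), site 33 (T/G).
p = 10/34 = 0.294118.
d = −0.75 · ln(1 − (4/3)·0.294118) = −0.75 · ln(0.607843) = −0.75 · (-0.497839) = 0.3734.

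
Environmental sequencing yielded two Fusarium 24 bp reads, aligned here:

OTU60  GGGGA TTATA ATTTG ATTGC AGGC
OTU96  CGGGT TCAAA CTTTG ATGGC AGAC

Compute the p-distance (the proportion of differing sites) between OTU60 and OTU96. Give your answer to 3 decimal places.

0.292

Differing sites — 1:G/C; 5:A/T; 7:T/C; 9:T/A; 11:A/C; 18:T/G; 23:G/A.
There are 7 differences over 24 sites, so p = 7/24 = 0.292.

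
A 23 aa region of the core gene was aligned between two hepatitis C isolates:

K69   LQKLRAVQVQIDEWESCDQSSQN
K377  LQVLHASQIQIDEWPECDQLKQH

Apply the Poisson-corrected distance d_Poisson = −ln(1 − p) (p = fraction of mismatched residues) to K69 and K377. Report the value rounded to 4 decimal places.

Mismatches occur at site 3 (K→V), site 5 (R→H), site 7 (V→S), site 9 (V→I), site 15 (E→P), site 16 (S→E), site 20 (S→L), site 21 (S→K), site 23 (N→H).
p = 9/23 = 0.391304.
d = −ln(1 − 0.391304) = −ln(0.608696) = 0.4964.

0.4964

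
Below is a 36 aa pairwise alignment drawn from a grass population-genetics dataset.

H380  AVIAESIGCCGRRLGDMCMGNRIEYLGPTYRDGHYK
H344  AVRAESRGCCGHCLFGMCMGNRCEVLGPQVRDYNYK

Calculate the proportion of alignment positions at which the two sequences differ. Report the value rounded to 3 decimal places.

The sequences differ at positions 3 (I/R), 7 (I/R), 12 (R/H), 13 (R/C), 15 (G/F), 16 (D/G), 23 (I/C), 25 (Y/V), 29 (T/Q), 30 (Y/V), 33 (G/Y), 34 (H/N).
There are 12 differences over 36 sites, so p = 12/36 = 0.333.

0.333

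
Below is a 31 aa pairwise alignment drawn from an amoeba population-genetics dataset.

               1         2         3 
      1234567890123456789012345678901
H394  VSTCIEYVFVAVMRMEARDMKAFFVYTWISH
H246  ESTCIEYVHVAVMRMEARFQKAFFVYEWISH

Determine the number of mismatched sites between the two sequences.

5

The sequences differ at positions 1 (V/E), 9 (F/H), 19 (D/F), 20 (M/Q), 27 (T/E).
That gives 5 mismatches out of 31 aligned sites, so the Hamming distance is 5.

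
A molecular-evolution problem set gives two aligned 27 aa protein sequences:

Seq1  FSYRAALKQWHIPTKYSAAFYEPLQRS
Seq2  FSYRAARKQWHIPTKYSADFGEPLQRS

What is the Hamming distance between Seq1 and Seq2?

Differing sites — 7:L/R; 19:A/D; 21:Y/G.
That gives 3 mismatches out of 27 aligned sites, so the Hamming distance is 3.

3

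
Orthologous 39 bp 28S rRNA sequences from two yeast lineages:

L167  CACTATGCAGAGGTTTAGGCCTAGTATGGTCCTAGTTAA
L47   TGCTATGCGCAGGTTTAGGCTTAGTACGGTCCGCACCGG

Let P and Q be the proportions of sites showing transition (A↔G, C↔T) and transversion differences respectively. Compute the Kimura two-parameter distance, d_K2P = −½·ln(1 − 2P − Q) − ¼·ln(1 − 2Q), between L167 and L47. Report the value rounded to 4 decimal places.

0.4872

The sequences differ at positions 1 (C/T, transition), 2 (A/G, transition), 9 (A/G, transition), 10 (G/C, transversion), 21 (C/T, transition), 27 (T/C, transition), 33 (T/G, transversion), 34 (A/C, transversion), 35 (G/A, transition), 36 (T/C, transition), 37 (T/C, transition), 38 (A/G, transition), 39 (A/G, transition).
Of the 13 differences, 10 transitions and 3 transversions over 39 sites: P = 10/39 = 0.256410, Q = 3/39 = 0.076923.
d = −0.5·ln(0.410257) − 0.25·ln(0.846154) = −0.5·(-0.890971) − 0.25·(-0.167054) = 0.4872.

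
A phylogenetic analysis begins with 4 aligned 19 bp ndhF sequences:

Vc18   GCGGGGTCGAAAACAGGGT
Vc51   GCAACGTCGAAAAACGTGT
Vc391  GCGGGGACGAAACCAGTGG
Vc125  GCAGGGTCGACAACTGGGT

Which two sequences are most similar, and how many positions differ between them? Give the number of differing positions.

3

Pairwise Hamming distances:
  Vc18 vs Vc51: 6
  Vc18 vs Vc391: 4
  Vc18 vs Vc125: 3
  Vc51 vs Vc391: 8
  Vc51 vs Vc125: 6
  Vc391 vs Vc125: 7
The smallest is 3, between Vc18 and Vc125.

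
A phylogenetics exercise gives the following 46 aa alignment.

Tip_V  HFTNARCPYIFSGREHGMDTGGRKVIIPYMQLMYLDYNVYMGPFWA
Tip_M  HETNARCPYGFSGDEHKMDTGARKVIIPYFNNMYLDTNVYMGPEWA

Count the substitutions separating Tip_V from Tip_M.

The sequences differ at positions 2 (F/E), 10 (I/G), 14 (R/D), 17 (G/K), 22 (G/A), 30 (M/F), 31 (Q/N), 32 (L/N), 37 (Y/T), 44 (F/E).
That gives 10 mismatches out of 46 aligned sites, so the Hamming distance is 10.

10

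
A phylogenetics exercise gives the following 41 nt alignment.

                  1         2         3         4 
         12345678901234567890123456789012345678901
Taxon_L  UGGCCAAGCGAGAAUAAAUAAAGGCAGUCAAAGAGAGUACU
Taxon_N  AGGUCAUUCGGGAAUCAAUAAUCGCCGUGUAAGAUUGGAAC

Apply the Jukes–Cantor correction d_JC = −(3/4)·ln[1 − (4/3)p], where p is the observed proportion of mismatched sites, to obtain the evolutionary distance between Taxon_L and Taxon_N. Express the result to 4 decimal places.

Mismatches occur at site 1 (U↔A), site 4 (C↔U), site 7 (A↔U), site 8 (G↔U), site 11 (A↔G), site 16 (A↔C), site 22 (A↔U), site 23 (G↔C), site 26 (A↔C), site 29 (C↔G), site 30 (A↔U), site 35 (G↔U), site 36 (A↔U), site 38 (U↔G), site 40 (C↔A), site 41 (U↔C).
p = 16/41 = 0.390244.
d = −0.75 · ln(1 − (4/3)·0.390244) = −0.75 · ln(0.479675) = −0.75 · (-0.734646) = 0.5510.

0.5510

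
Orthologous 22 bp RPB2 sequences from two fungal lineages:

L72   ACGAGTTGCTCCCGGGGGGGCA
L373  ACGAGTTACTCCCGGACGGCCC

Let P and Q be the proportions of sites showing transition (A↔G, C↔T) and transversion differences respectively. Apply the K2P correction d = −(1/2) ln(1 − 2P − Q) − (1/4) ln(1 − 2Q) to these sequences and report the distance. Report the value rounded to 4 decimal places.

0.2711

The sequences differ at positions 8 (G/A, transition), 16 (G/A, transition), 17 (G/C, transversion), 20 (G/C, transversion), 22 (A/C, transversion).
Of the 5 differences, 2 transitions and 3 transversions over 22 sites: P = 2/22 = 0.090909, Q = 3/22 = 0.136364.
d = −0.5·ln(0.681818) − 0.25·ln(0.727272) = −0.5·(-0.382993) − 0.25·(-0.318455) = 0.2711.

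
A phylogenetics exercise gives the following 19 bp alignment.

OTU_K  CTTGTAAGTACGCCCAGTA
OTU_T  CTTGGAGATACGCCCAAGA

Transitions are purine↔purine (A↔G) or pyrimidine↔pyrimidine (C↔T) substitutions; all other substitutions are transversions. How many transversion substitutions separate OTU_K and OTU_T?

The sequences differ at positions 5 (T/G, transversion), 7 (A/G, transition), 8 (G/A, transition), 17 (G/A, transition), 18 (T/G, transversion).
Of the 5 differences, 3 transitions and 2 transversions, so the answer is 2.

2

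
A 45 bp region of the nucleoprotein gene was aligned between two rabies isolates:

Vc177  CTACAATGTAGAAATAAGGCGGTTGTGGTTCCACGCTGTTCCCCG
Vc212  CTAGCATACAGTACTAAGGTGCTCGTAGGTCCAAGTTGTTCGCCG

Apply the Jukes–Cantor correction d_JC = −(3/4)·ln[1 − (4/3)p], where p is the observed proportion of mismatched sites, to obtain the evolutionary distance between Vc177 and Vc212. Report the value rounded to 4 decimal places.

Differing sites — 4:C/G; 5:A/C; 8:G/A; 9:T/C; 12:A/T; 14:A/C; 20:C/T; 22:G/C; 24:T/C; 27:G/A; 29:T/G; 34:C/A; 36:C/T; 42:C/G.
p = 14/45 = 0.311111.
d = −0.75 · ln(1 − (4/3)·0.311111) = −0.75 · ln(0.585185) = −0.75 · (-0.535827) = 0.4019.

0.4019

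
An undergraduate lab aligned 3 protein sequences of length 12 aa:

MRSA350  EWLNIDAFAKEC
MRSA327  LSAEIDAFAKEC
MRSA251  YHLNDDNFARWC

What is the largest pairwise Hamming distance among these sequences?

Pairwise Hamming distances:
  MRSA350 vs MRSA327: 4
  MRSA350 vs MRSA251: 6
  MRSA327 vs MRSA251: 8
The largest is 8, between MRSA327 and MRSA251.

8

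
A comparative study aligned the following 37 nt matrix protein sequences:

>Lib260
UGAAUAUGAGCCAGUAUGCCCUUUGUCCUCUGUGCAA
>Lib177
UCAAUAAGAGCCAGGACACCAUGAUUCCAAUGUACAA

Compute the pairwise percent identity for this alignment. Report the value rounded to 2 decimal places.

Differing sites — 2:G/C; 7:U/A; 15:U/G; 17:U/C; 18:G/A; 21:C/A; 23:U/G; 24:U/A; 25:G/U; 29:U/A; 30:C/A; 34:G/A.
25 of the 37 sites match, so the percent identity is 25/37 × 100 = 67.57%.

67.57%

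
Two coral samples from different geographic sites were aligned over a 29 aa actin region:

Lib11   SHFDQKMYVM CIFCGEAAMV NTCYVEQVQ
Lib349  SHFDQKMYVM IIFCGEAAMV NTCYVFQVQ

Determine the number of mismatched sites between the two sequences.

2

The sequences differ at positions 11 (C/I), 26 (E/F).
That gives 2 mismatches out of 29 aligned sites, so the Hamming distance is 2.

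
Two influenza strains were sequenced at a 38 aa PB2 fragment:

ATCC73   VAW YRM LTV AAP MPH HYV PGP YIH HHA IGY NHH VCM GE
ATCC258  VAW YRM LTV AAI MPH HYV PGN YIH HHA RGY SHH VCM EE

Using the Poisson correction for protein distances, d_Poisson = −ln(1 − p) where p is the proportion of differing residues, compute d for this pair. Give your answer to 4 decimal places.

Mismatches occur at site 12 (P/I), site 21 (P/N), site 28 (I/R), site 31 (N/S), site 37 (G/E).
p = 5/38 = 0.131579.
d = −ln(1 − 0.131579) = −ln(0.868421) = 0.1411.

0.1411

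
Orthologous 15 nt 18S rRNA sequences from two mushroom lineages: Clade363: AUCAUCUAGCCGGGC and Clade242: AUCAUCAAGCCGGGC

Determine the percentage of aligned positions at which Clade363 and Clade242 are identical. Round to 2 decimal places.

93.33%

A single mismatch occurs at site 7 (U↔A).
14 of the 15 sites match, so the percent identity is 14/15 × 100 = 93.33%.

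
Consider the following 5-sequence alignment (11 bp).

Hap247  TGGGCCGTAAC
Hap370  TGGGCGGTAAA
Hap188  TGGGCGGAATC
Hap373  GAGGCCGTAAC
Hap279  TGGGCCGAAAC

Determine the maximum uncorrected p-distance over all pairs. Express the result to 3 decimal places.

0.455

Pairwise Hamming distances:
  Hap247 vs Hap370: 2
  Hap247 vs Hap188: 3
  Hap247 vs Hap373: 2
  Hap247 vs Hap279: 1
  Hap370 vs Hap188: 3
  Hap370 vs Hap373: 4
  Hap370 vs Hap279: 3
  Hap188 vs Hap373: 5
  Hap188 vs Hap279: 2
  Hap373 vs Hap279: 3
The largest is 5 mismatches, between Hap188 and Hap373; p = 5/11 = 0.455.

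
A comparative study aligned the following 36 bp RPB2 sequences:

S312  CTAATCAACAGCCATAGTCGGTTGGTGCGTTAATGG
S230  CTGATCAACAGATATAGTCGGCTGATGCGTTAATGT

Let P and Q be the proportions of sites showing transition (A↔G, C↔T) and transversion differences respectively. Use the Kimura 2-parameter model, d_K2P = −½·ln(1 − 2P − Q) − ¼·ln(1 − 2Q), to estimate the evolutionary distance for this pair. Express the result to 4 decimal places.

0.1922

Mismatches occur at site 3 (A→G, transition), site 12 (C→A, transversion), site 13 (C→T, transition), site 22 (T→C, transition), site 25 (G→A, transition), site 36 (G→T, transversion).
Of the 6 differences, 4 transitions and 2 transversions over 36 sites: P = 4/36 = 0.111111, Q = 2/36 = 0.055556.
d = −0.5·ln(0.722222) − 0.25·ln(0.888888) = −0.5·(-0.325423) − 0.25·(-0.117784) = 0.1922.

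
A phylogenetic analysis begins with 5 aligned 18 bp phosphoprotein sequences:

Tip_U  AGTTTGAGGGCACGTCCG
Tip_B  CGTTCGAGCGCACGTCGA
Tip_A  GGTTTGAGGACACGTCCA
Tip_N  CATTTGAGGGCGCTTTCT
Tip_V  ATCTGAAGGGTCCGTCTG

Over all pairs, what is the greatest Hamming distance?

11

Pairwise Hamming distances:
  Tip_U vs Tip_B: 5
  Tip_U vs Tip_A: 3
  Tip_U vs Tip_N: 6
  Tip_U vs Tip_V: 7
  Tip_B vs Tip_A: 5
  Tip_B vs Tip_N: 8
  Tip_B vs Tip_V: 10
  Tip_A vs Tip_N: 7
  Tip_A vs Tip_V: 10
  Tip_N vs Tip_V: 11
The largest is 11, between Tip_N and Tip_V.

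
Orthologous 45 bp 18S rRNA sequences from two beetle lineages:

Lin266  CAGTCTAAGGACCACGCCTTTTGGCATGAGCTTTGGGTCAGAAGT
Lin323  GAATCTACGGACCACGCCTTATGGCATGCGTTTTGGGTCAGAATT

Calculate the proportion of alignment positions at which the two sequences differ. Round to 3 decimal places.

0.156

Mismatches occur at site 1 (C→G), site 3 (G→A), site 8 (A→C), site 21 (T→A), site 29 (A→C), site 31 (C→T), site 44 (G→T).
There are 7 differences over 45 sites, so p = 7/45 = 0.156.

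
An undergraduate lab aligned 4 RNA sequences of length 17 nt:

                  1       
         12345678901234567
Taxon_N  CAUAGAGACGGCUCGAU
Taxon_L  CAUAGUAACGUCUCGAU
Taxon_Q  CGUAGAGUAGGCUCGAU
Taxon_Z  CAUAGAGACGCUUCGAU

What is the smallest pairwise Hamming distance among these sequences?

Pairwise Hamming distances:
  Taxon_N vs Taxon_L: 3
  Taxon_N vs Taxon_Q: 3
  Taxon_N vs Taxon_Z: 2
  Taxon_L vs Taxon_Q: 6
  Taxon_L vs Taxon_Z: 4
  Taxon_Q vs Taxon_Z: 5
The smallest is 2, between Taxon_N and Taxon_Z.

2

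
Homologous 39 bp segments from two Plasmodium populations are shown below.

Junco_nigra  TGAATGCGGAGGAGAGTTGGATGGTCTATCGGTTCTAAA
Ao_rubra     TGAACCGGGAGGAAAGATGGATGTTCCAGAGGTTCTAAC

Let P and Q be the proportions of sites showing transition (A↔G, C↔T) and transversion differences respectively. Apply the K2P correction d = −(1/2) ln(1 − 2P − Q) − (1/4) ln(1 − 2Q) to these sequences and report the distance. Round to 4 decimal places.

0.3139

The sequences differ at positions 5 (T/C, transition), 6 (G/C, transversion), 7 (C/G, transversion), 14 (G/A, transition), 17 (T/A, transversion), 24 (G/T, transversion), 27 (T/C, transition), 29 (T/G, transversion), 30 (C/A, transversion), 39 (A/C, transversion).
Of the 10 differences, 3 transitions and 7 transversions over 39 sites: P = 3/39 = 0.076923, Q = 7/39 = 0.179487.
d = −0.5·ln(0.666667) − 0.25·ln(0.641026) = −0.5·(-0.405465) − 0.25·(-0.444685) = 0.3139.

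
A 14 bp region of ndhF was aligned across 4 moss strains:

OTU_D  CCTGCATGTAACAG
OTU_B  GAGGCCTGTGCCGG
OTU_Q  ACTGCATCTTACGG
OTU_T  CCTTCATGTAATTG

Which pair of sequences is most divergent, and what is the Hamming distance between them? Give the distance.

Pairwise Hamming distances:
  OTU_D vs OTU_B: 7
  OTU_D vs OTU_Q: 4
  OTU_D vs OTU_T: 3
  OTU_B vs OTU_Q: 7
  OTU_B vs OTU_T: 9
  OTU_Q vs OTU_T: 6
The largest is 9, between OTU_B and OTU_T.

9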